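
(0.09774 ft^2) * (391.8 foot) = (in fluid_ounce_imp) 1 ft^2 = 0.09290304 m^2, so 0.09774 ft^2 = 0.09774 * 0.09290304 = 0.0090803431 m^2. 1 foot = 0.3048 m, so 391.8 foot = 391.8 * 0.3048 = 119.42064 m. Combine: 0.0090803431 m^2 * 119.42064 m = 1.0843804 m^3. 1 fluid_ounce_imp = 2.8413063e-05 m^3, so 1.0843804 m^3 = 1.0843804 / 2.8413063e-05 = 38164.854 fluid_ounce_imp ≈ 3.816e+04 fluid_ounce_imp (4 s.f.). Final answer: 3.816e+04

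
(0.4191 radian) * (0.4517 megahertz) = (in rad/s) 0.4191 radian = 0.4191 rad. 1 megahertz = 1000000 Hz, so 0.4517 megahertz = 0.4517 * 1000000 = 451700 Hz. Combine: 0.4191 rad * 451700 Hz = 189307.47 rad/s. Result: 189307.47 rad/s ≈ 1.893e+05 rad/s (4 s.f.). Final answer: 1.893e+05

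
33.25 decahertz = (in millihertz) 3.325e+05. Check: 1 decahertz = 10 Hz, so 33.25 decahertz = 33.25 * 10 = 332.5 Hz. 1 millihertz = 0.001 Hz, so 332.5 Hz = 332.5 / 0.001 = 332500 millihertz ≈ 3.325e+05 millihertz (4 s.f.).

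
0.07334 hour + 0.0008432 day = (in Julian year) 1 hour = 3600 s, so 0.07334 hour = 0.07334 * 3600 = 264.024 s. 1 day = 86400 s, so 0.0008432 day = 0.0008432 * 86400 = 72.85248 s. Sum: 264.024 + 72.85248 = 336.87648 s. 1 Julian year = 31557600 s, so 336.87648 s = 336.87648 / 31557600 = 1.0674971e-05 Julian year ≈ 1.067e-05 Julian year (4 s.f.). Final answer: 1.067e-05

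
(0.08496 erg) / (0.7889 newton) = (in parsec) 1 erg = 1e-07 J, so 0.08496 erg = 0.08496 * 1e-07 = 8.496e-09 J. 0.7889 newton = 0.7889 N. Combine: 8.496e-09 J / 0.7889 N = 1.0769426e-08 m. 1 parsec = 3.0856776e+16 m, so 1.0769426e-08 m = 1.0769426e-08 / 3.0856776e+16 = 3.4901332e-25 parsec ≈ 3.49e-25 parsec (4 s.f.). Final answer: 3.49e-25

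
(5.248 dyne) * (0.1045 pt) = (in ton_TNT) 1 dyne = 1e-05 N, so 5.248 dyne = 5.248 * 1e-05 = 5.248e-05 N. 1 pt = 0.00035277778 m, so 0.1045 pt = 0.1045 * 0.00035277778 = 3.6865278e-05 m. Combine: 5.248e-05 N * 3.6865278e-05 m = 1.9346898e-09 J. 1 ton_TNT = 4.184e+09 J, so 1.9346898e-09 J = 1.9346898e-09 / 4.184e+09 = 4.6240195e-19 ton_TNT ≈ 4.624e-19 ton_TNT (4 s.f.). Final answer: 4.624e-19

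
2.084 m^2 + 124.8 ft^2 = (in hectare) 2.084 m^2 is already in m^2. 1 ft^2 = 0.09290304 m^2, so 124.8 ft^2 = 124.8 * 0.09290304 = 11.594299 m^2. Sum: 2.084 + 11.594299 = 13.678299 m^2. 1 hectare = 10000 m^2, so 13.678299 m^2 = 13.678299 / 10000 = 0.0013678299 hectare ≈ 0.001368 hectare (4 s.f.). Final answer: 0.001368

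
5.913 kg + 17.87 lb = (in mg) 5.913 kg is already in kg. 1 lb = 0.45359237 kg, so 17.87 lb = 17.87 * 0.45359237 = 8.1056957 kg. Sum: 5.913 + 8.1056957 = 14.018696 kg. 1 mg = 1e-06 kg, so 14.018696 kg = 14.018696 / 1e-06 = 14018696 mg ≈ 1.402e+07 mg (4 s.f.). Final answer: 1.402e+07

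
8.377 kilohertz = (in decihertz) 1 kilohertz = 1000 Hz, so 8.377 kilohertz = 8.377 * 1000 = 8377 Hz. 1 decihertz = 0.1 Hz, so 8377 Hz = 8377 / 0.1 = 83770 decihertz ≈ 8.377e+04 decihertz (4 s.f.). Final answer: 8.377e+04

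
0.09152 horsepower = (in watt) 1 horsepower = 745.69987 W, so 0.09152 horsepower = 0.09152 * 745.69987 = 68.246452 W. 68.246452 W = 68.246452 watt ≈ 68.25 watt (4 s.f.). Final answer: 68.25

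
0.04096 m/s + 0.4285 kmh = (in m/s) 0.04096 m/s is already in m/s. 1 kmh = 0.27777778 m/s, so 0.4285 kmh = 0.4285 * 0.27777778 = 0.11902778 m/s. Sum: 0.04096 + 0.11902778 = 0.15998778 m/s. Result: 0.15998778 m/s ≈ 0.16 m/s (4 s.f.). Final answer: 0.16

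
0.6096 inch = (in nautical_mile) 8.361e-06. Check: 1 inch = 0.0254 m, so 0.6096 inch = 0.6096 * 0.0254 = 0.01548384 m. 1 nautical_mile = 1852 m, so 0.01548384 m = 0.01548384 / 1852 = 8.3606048e-06 nautical_mile ≈ 8.361e-06 nautical_mile (4 s.f.).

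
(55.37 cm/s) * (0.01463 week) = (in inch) 1.929e+05. Check: 1 cm/s = 0.01 m/s, so 55.37 cm/s = 55.37 * 0.01 = 0.5537 m/s. 1 week = 604800 s, so 0.01463 week = 0.01463 * 604800 = 8848.224 s. Combine: 0.5537 m/s * 8848.224 s = 4899.2616 m. 1 inch = 0.0254 m, so 4899.2616 m = 4899.2616 / 0.0254 = 192884.32 inch ≈ 1.929e+05 inch (4 s.f.).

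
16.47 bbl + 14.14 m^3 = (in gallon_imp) 1 bbl = 0.15898729 m^3, so 16.47 bbl = 16.47 * 0.15898729 = 2.6185207 m^3. 14.14 m^3 is already in m^3. Sum: 2.6185207 + 14.14 = 16.758521 m^3. 1 gallon_imp = 0.00454609 m^3, so 16.758521 m^3 = 16.758521 / 0.00454609 = 3686.3592 gallon_imp ≈ 3686 gallon_imp (4 s.f.). Final answer: 3686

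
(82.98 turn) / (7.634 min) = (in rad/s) 1.138. Check: 1 turn = 6.2831853 rad, so 82.98 turn = 82.98 * 6.2831853 = 521.37872 rad. 1 min = 60 s, so 7.634 min = 7.634 * 60 = 458.04 s. Combine: 521.37872 rad / 458.04 s = 1.1382821 rad/s. Result: 1.1382821 rad/s ≈ 1.138 rad/s (4 s.f.).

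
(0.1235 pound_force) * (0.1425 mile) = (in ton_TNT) 1 pound_force = 4.4482216 N, so 0.1235 pound_force = 0.1235 * 4.4482216 = 0.54935537 N. 1 mile = 1609.344 m, so 0.1425 mile = 0.1425 * 1609.344 = 229.33152 m. Combine: 0.54935537 N * 229.33152 m = 125.9845 J. 1 ton_TNT = 4.184e+09 J, so 125.9845 J = 125.9845 / 4.184e+09 = 3.0111019e-08 ton_TNT ≈ 3.011e-08 ton_TNT (4 s.f.). Final answer: 3.011e-08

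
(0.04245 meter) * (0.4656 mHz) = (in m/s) 0.04245 meter = 0.04245 m. 1 mHz = 0.001 Hz, so 0.4656 mHz = 0.4656 * 0.001 = 0.0004656 Hz. Combine: 0.04245 m * 0.0004656 Hz = 1.976472e-05 m/s. Result: 1.976472e-05 m/s ≈ 1.976e-05 m/s (4 s.f.). Final answer: 1.976e-05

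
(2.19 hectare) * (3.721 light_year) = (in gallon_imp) 1 hectare = 10000 m^2, so 2.19 hectare = 2.19 * 10000 = 21900 m^2. 1 light_year = 9.4607305e+15 m, so 3.721 light_year = 3.721 * 9.4607305e+15 = 3.5203378e+16 m. Combine: 21900 m^2 * 3.5203378e+16 m = 7.7095398e+20 m^3. 1 gallon_imp = 0.00454609 m^3, so 7.7095398e+20 m^3 = 7.7095398e+20 / 0.00454609 = 1.6958617e+23 gallon_imp ≈ 1.696e+23 gallon_imp (4 s.f.). Final answer: 1.696e+23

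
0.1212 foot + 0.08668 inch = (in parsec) 1 foot = 0.3048 m, so 0.1212 foot = 0.1212 * 0.3048 = 0.03694176 m. 1 inch = 0.0254 m, so 0.08668 inch = 0.08668 * 0.0254 = 0.002201672 m. Sum: 0.03694176 + 0.002201672 = 0.039143432 m. 1 parsec = 3.0856776e+16 m, so 0.039143432 m = 0.039143432 / 3.0856776e+16 = 1.2685522e-18 parsec ≈ 1.269e-18 parsec (4 s.f.). Final answer: 1.269e-18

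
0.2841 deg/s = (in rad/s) 0.004958. Check: 1 deg/s = 0.017453293 rad/s, so 0.2841 deg/s = 0.2841 * 0.017453293 = 0.0049584804 rad/s. Result: 0.0049584804 rad/s ≈ 0.004958 rad/s (4 s.f.).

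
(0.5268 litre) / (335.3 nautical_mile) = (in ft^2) 9.131e-09. Check: 1 litre = 0.001 m^3, so 0.5268 litre = 0.5268 * 0.001 = 0.0005268 m^3. 1 nautical_mile = 1852 m, so 335.3 nautical_mile = 335.3 * 1852 = 620975.6 m. Combine: 0.0005268 m^3 / 620975.6 m = 8.4834251e-10 m^2. 1 ft^2 = 0.09290304 m^2, so 8.4834251e-10 m^2 = 8.4834251e-10 / 0.09290304 = 9.1314828e-09 ft^2 ≈ 9.131e-09 ft^2 (4 s.f.).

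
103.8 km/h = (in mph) 1 km/h = 0.27777778 m/s, so 103.8 km/h = 103.8 * 0.27777778 = 28.833333 m/s. 1 mph = 0.44704 m/s, so 28.833333 m/s = 28.833333 / 0.44704 = 64.49833 mph ≈ 64.5 mph (4 s.f.). Final answer: 64.5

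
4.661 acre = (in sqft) 2.03e+05. Check: 1 acre = 4046.8564 m^2, so 4.661 acre = 4.661 * 4046.8564 = 18862.398 m^2. 1 sqft = 0.09290304 m^2, so 18862.398 m^2 = 18862.398 / 0.09290304 = 203033.16 sqft ≈ 2.03e+05 sqft (4 s.f.).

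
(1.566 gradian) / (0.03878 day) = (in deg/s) 0.0004206. Check: 1 gradian = 0.015707963 rad, so 1.566 gradian = 1.566 * 0.015707963 = 0.02459867 rad. 1 day = 86400 s, so 0.03878 day = 0.03878 * 86400 = 3350.592 s. Combine: 0.02459867 rad / 3350.592 s = 7.3415893e-06 rad/s. 1 deg/s = 0.017453293 rad/s, so 7.3415893e-06 rad/s = 7.3415893e-06 / 0.017453293 = 0.00042064208 deg/s ≈ 0.0004206 deg/s (4 s.f.).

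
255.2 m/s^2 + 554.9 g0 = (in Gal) 255.2 m/s^2 is already in m/s^2. 1 g0 = 9.80665 m/s^2, so 554.9 g0 = 554.9 * 9.80665 = 5441.7101 m/s^2. Sum: 255.2 + 5441.7101 = 5696.9101 m/s^2. 1 Gal = 0.01 m/s^2, so 5696.9101 m/s^2 = 5696.9101 / 0.01 = 569691.01 Gal ≈ 5.697e+05 Gal (4 s.f.). Final answer: 5.697e+05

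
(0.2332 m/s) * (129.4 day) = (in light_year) 2.756e-10. Check: 0.2332 m/s is already in m/s. 1 day = 86400 s, so 129.4 day = 129.4 * 86400 = 11180160 s. Combine: 0.2332 m/s * 11180160 s = 2607213.3 m. 1 light_year = 9.4607305e+15 m, so 2607213.3 m = 2607213.3 / 9.4607305e+15 = 2.7558266e-10 light_year ≈ 2.756e-10 light_year (4 s.f.).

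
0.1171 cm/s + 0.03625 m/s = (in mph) 0.08371. Check: 1 cm/s = 0.01 m/s, so 0.1171 cm/s = 0.1171 * 0.01 = 0.001171 m/s. 0.03625 m/s is already in m/s. Sum: 0.001171 + 0.03625 = 0.037421 m/s. 1 mph = 0.44704 m/s, so 0.037421 m/s = 0.037421 / 0.44704 = 0.083708393 mph ≈ 0.08371 mph (4 s.f.).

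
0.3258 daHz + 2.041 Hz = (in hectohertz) 1 daHz = 10 Hz, so 0.3258 daHz = 0.3258 * 10 = 3.258 Hz. 2.041 Hz is already in Hz. Sum: 3.258 + 2.041 = 5.299 Hz. 1 hectohertz = 100 Hz, so 5.299 Hz = 5.299 / 100 = 0.05299 hectohertz. Final answer: 0.05299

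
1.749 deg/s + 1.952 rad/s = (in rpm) 18.93. Check: 1 deg/s = 0.017453293 rad/s, so 1.749 deg/s = 1.749 * 0.017453293 = 0.030525809 rad/s. 1.952 rad/s is already in rad/s. Sum: 0.030525809 + 1.952 = 1.9825258 rad/s. 1 rpm = 0.10471976 rad/s, so 1.9825258 rad/s = 1.9825258 / 0.10471976 = 18.931727 rpm ≈ 18.93 rpm (4 s.f.).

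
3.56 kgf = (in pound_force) 1 kgf = 9.80665 N, so 3.56 kgf = 3.56 * 9.80665 = 34.911674 N. 1 pound_force = 4.4482216 N, so 34.911674 N = 34.911674 / 4.4482216 = 7.8484565 pound_force ≈ 7.848 pound_force (4 s.f.). Final answer: 7.848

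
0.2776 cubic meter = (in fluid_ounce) 9387. Check: 0.2776 cubic meter = 0.2776 m^3. 1 fluid_ounce = 2.957353e-05 m^3, so 0.2776 m^3 = 0.2776 / 2.957353e-05 = 9386.7727 fluid_ounce ≈ 9387 fluid_ounce (4 s.f.).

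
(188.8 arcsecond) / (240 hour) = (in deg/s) 1 arcsecond = 4.8481368e-06 rad, so 188.8 arcsecond = 188.8 * 4.8481368e-06 = 0.00091532823 rad. 1 hour = 3600 s, so 240 hour = 240 * 3600 = 864000 s. Combine: 0.00091532823 rad / 864000 s = 1.0594077e-09 rad/s. 1 deg/s = 0.017453293 rad/s, so 1.0594077e-09 rad/s = 1.0594077e-09 / 0.017453293 = 6.0699588e-08 deg/s ≈ 6.07e-08 deg/s (4 s.f.). Final answer: 6.07e-08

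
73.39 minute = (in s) 1 minute = 60 s, so 73.39 minute = 73.39 * 60 = 4403.4 s. Result: 4403.4 s ≈ 4403 s (4 s.f.). Final answer: 4403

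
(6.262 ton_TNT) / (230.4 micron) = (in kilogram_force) 1.16e+13. Check: 1 ton_TNT = 4.184e+09 J, so 6.262 ton_TNT = 6.262 * 4.184e+09 = 2.6200208e+10 J. 1 micron = 1e-06 m, so 230.4 micron = 230.4 * 1e-06 = 0.0002304 m. Combine: 2.6200208e+10 J / 0.0002304 m = 1.1371618e+14 N. 1 kilogram_force = 9.80665 N, so 1.1371618e+14 N = 1.1371618e+14 / 9.80665 = 1.1595823e+13 kilogram_force ≈ 1.16e+13 kilogram_force (4 s.f.).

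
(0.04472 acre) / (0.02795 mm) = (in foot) 1 acre = 4046.8564 m^2, so 0.04472 acre = 0.04472 * 4046.8564 = 180.97542 m^2. 1 mm = 0.001 m, so 0.02795 mm = 0.02795 * 0.001 = 2.795e-05 m. Combine: 180.97542 m^2 / 2.795e-05 m = 6474970.3 m. 1 foot = 0.3048 m, so 6474970.3 m = 6474970.3 / 0.3048 = 21243341 foot ≈ 2.124e+07 foot (4 s.f.). Final answer: 2.124e+07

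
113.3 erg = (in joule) 1.133e-05. Check: 1 erg = 1e-07 J, so 113.3 erg = 113.3 * 1e-07 = 1.133e-05 J. 1.133e-05 J = 1.133e-05 joule.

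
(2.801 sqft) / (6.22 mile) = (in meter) 1 sqft = 0.09290304 m^2, so 2.801 sqft = 2.801 * 0.09290304 = 0.26022142 m^2. 1 mile = 1609.344 m, so 6.22 mile = 6.22 * 1609.344 = 10010.12 m. Combine: 0.26022142 m^2 / 10010.12 m = 2.5995835e-05 m. 2.5995835e-05 m = 2.5995835e-05 meter ≈ 2.6e-05 meter (4 s.f.). Final answer: 2.6e-05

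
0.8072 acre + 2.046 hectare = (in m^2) 2.373e+04. Check: 1 acre = 4046.8564 m^2, so 0.8072 acre = 0.8072 * 4046.8564 = 3266.6225 m^2. 1 hectare = 10000 m^2, so 2.046 hectare = 2.046 * 10000 = 20460 m^2. Sum: 3266.6225 + 20460 = 23726.623 m^2. Result: 23726.623 m^2 ≈ 2.373e+04 m^2 (4 s.f.).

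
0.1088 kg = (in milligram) 1.088e+05. Check: 1 milligram = 1e-06 kg, so 0.1088 kg = 0.1088 / 1e-06 = 108800 milligram ≈ 1.088e+05 milligram (4 s.f.).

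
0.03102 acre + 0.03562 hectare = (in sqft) 5185. Check: 1 acre = 4046.8564 m^2, so 0.03102 acre = 0.03102 * 4046.8564 = 125.53349 m^2. 1 hectare = 10000 m^2, so 0.03562 hectare = 0.03562 * 10000 = 356.2 m^2. Sum: 125.53349 + 356.2 = 481.73349 m^2. 1 sqft = 0.09290304 m^2, so 481.73349 m^2 = 481.73349 / 0.09290304 = 5185.3361 sqft ≈ 5185 sqft (4 s.f.).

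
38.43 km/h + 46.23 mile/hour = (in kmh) 112.8. Check: 1 km/h = 0.27777778 m/s, so 38.43 km/h = 38.43 * 0.27777778 = 10.675 m/s. 1 mile/hour = 0.44704 m/s, so 46.23 mile/hour = 46.23 * 0.44704 = 20.666659 m/s. Sum: 10.675 + 20.666659 = 31.341659 m/s. 1 kmh = 0.27777778 m/s, so 31.341659 m/s = 31.341659 / 0.27777778 = 112.82997 kmh ≈ 112.8 kmh (4 s.f.).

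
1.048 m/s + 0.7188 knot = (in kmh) 5.104. Check: 1.048 m/s is already in m/s. 1 knot = 0.51444444 m/s, so 0.7188 knot = 0.7188 * 0.51444444 = 0.36978267 m/s. Sum: 1.048 + 0.36978267 = 1.4177827 m/s. 1 kmh = 0.27777778 m/s, so 1.4177827 m/s = 1.4177827 / 0.27777778 = 5.1040176 kmh ≈ 5.104 kmh (4 s.f.).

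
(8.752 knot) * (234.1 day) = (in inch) 1 knot = 0.51444444 m/s, so 8.752 knot = 8.752 * 0.51444444 = 4.5024178 m/s. 1 day = 86400 s, so 234.1 day = 234.1 * 86400 = 20226240 s. Combine: 4.5024178 m/s * 20226240 s = 91066983 m. 1 inch = 0.0254 m, so 91066983 m = 91066983 / 0.0254 = 3.5853143e+09 inch ≈ 3.585e+09 inch (4 s.f.). Final answer: 3.585e+09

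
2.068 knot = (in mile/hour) 2.38. Check: 1 knot = 0.51444444 m/s, so 2.068 knot = 2.068 * 0.51444444 = 1.0638711 m/s. 1 mile/hour = 0.44704 m/s, so 1.0638711 m/s = 1.0638711 / 0.44704 = 2.3798119 mile/hour ≈ 2.38 mile/hour (4 s.f.).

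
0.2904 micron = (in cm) 2.904e-05. Check: 1 micron = 1e-06 m, so 0.2904 micron = 0.2904 * 1e-06 = 2.904e-07 m. 1 cm = 0.01 m, so 2.904e-07 m = 2.904e-07 / 0.01 = 2.904e-05 cm.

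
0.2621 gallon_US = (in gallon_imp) 1 gallon_US = 0.0037854118 m^3, so 0.2621 gallon_US = 0.2621 * 0.0037854118 = 0.00099215643 m^3. 1 gallon_imp = 0.00454609 m^3, so 0.00099215643 m^3 = 0.00099215643 / 0.00454609 = 0.2182439 gallon_imp ≈ 0.2182 gallon_imp (4 s.f.). Final answer: 0.2182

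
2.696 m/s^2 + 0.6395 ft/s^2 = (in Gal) 2.696 m/s^2 is already in m/s^2. 1 ft/s^2 = 0.3048 m/s^2, so 0.6395 ft/s^2 = 0.6395 * 0.3048 = 0.1949196 m/s^2. Sum: 2.696 + 0.1949196 = 2.8909196 m/s^2. 1 Gal = 0.01 m/s^2, so 2.8909196 m/s^2 = 2.8909196 / 0.01 = 289.09196 Gal ≈ 289.1 Gal (4 s.f.). Final answer: 289.1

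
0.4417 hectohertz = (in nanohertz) 1 hectohertz = 100 Hz, so 0.4417 hectohertz = 0.4417 * 100 = 44.17 Hz. 1 nanohertz = 1e-09 Hz, so 44.17 Hz = 44.17 / 1e-09 = 4.417e+10 nanohertz. Final answer: 4.417e+10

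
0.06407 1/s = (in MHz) 6.407e-08. Check: 0.06407 1/s = 0.06407 Hz. 1 MHz = 1000000 Hz, so 0.06407 Hz = 0.06407 / 1000000 = 6.407e-08 MHz.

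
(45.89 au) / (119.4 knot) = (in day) 1 au = 1.4959787e+11 m, so 45.89 au = 45.89 * 1.4959787e+11 = 6.8650463e+12 m. 1 knot = 0.51444444 m/s, so 119.4 knot = 119.4 * 0.51444444 = 61.424667 m/s. Combine: 6.8650463e+12 m / 61.424667 m/s = 1.1176367e+11 s. 1 day = 86400 s, so 1.1176367e+11 s = 1.1176367e+11 / 86400 = 1293561 day ≈ 1.294e+06 day (4 s.f.). Final answer: 1.294e+06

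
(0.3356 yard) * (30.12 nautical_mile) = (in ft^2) 1.843e+05. Check: 1 yard = 0.9144 m, so 0.3356 yard = 0.3356 * 0.9144 = 0.30687264 m. 1 nautical_mile = 1852 m, so 30.12 nautical_mile = 30.12 * 1852 = 55782.24 m. Combine: 0.30687264 m * 55782.24 m = 17118.043 m^2. 1 ft^2 = 0.09290304 m^2, so 17118.043 m^2 = 17118.043 / 0.09290304 = 184257.08 ft^2 ≈ 1.843e+05 ft^2 (4 s.f.).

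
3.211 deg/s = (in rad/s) 0.05604. Check: 1 deg/s = 0.017453293 rad/s, so 3.211 deg/s = 3.211 * 0.017453293 = 0.056042522 rad/s. Result: 0.056042522 rad/s ≈ 0.05604 rad/s (4 s.f.).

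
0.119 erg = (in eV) 1 erg = 1e-07 J, so 0.119 erg = 0.119 * 1e-07 = 1.19e-08 J. 1 eV = 1.6021766e-19 J, so 1.19e-08 J = 1.19e-08 / 1.6021766e-19 = 7.4273958e+10 eV ≈ 7.427e+10 eV (4 s.f.). Final answer: 7.427e+10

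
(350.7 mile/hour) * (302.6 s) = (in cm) 4.744e+06. Check: 1 mile/hour = 0.44704 m/s, so 350.7 mile/hour = 350.7 * 0.44704 = 156.77693 m/s. 302.6 s is already in s. Combine: 156.77693 m/s * 302.6 s = 47440.698 m. 1 cm = 0.01 m, so 47440.698 m = 47440.698 / 0.01 = 4744069.8 cm ≈ 4.744e+06 cm (4 s.f.).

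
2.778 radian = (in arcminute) 9550. Check: 2.778 radian = 2.778 rad. 1 arcminute = 0.00029088821 rad, so 2.778 rad = 2.778 / 0.00029088821 = 9550.0605 arcminute ≈ 9550 arcminute (4 s.f.).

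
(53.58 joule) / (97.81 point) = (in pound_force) 53.58 joule = 53.58 J. 1 point = 0.00035277778 m, so 97.81 point = 97.81 * 0.00035277778 = 0.034505194 m. Combine: 53.58 J / 0.034505194 m = 1552.8097 N. 1 pound_force = 4.4482216 N, so 1552.8097 N = 1552.8097 / 4.4482216 = 349.0855 pound_force ≈ 349.1 pound_force (4 s.f.). Final answer: 349.1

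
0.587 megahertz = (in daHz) 1 megahertz = 1000000 Hz, so 0.587 megahertz = 0.587 * 1000000 = 587000 Hz. 1 daHz = 10 Hz, so 587000 Hz = 587000 / 10 = 58700 daHz ≈ 5.87e+04 daHz (4 s.f.). Final answer: 5.87e+04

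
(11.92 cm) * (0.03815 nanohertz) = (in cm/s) 4.547e-10. Check: 1 cm = 0.01 m, so 11.92 cm = 11.92 * 0.01 = 0.1192 m. 1 nanohertz = 1e-09 Hz, so 0.03815 nanohertz = 0.03815 * 1e-09 = 3.815e-11 Hz. Combine: 0.1192 m * 3.815e-11 Hz = 4.54748e-12 m/s. 1 cm/s = 0.01 m/s, so 4.54748e-12 m/s = 4.54748e-12 / 0.01 = 4.54748e-10 cm/s ≈ 4.547e-10 cm/s (4 s.f.).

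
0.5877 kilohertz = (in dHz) 5877. Check: 1 kilohertz = 1000 Hz, so 0.5877 kilohertz = 0.5877 * 1000 = 587.7 Hz. 1 dHz = 0.1 Hz, so 587.7 Hz = 587.7 / 0.1 = 5877 dHz.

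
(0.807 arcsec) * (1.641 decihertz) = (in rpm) 1 arcsec = 4.8481368e-06 rad, so 0.807 arcsec = 0.807 * 4.8481368e-06 = 3.9124464e-06 rad. 1 decihertz = 0.1 Hz, so 1.641 decihertz = 1.641 * 0.1 = 0.1641 Hz. Combine: 3.9124464e-06 rad * 0.1641 Hz = 6.4203246e-07 rad/s. 1 rpm = 0.10471976 rad/s, so 6.4203246e-07 rad/s = 6.4203246e-07 / 0.10471976 = 6.1309583e-06 rpm ≈ 6.131e-06 rpm (4 s.f.). Final answer: 6.131e-06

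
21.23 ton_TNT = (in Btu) 8.419e+07. Check: 1 ton_TNT = 4.184e+09 J, so 21.23 ton_TNT = 21.23 * 4.184e+09 = 8.882632e+10 J. 1 Btu = 1055.0559 J, so 8.882632e+10 J = 8.882632e+10 / 1055.0559 = 84191107 Btu ≈ 8.419e+07 Btu (4 s.f.).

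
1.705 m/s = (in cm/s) 1 cm/s = 0.01 m/s, so 1.705 m/s = 1.705 / 0.01 = 170.5 cm/s. Final answer: 170.5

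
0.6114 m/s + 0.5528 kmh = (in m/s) 0.6114 m/s is already in m/s. 1 kmh = 0.27777778 m/s, so 0.5528 kmh = 0.5528 * 0.27777778 = 0.15355556 m/s. Sum: 0.6114 + 0.15355556 = 0.76495556 m/s. Result: 0.76495556 m/s ≈ 0.765 m/s (4 s.f.). Final answer: 0.765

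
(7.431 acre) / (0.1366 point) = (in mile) 1 acre = 4046.8564 m^2, so 7.431 acre = 7.431 * 4046.8564 = 30072.19 m^2. 1 point = 0.00035277778 m, so 0.1366 point = 0.1366 * 0.00035277778 = 4.8189444e-05 m. Combine: 30072.19 m^2 / 4.8189444e-05 m = 6.2404102e+08 m. 1 mile = 1609.344 m, so 6.2404102e+08 m = 6.2404102e+08 / 1609.344 = 387761.11 mile ≈ 3.878e+05 mile (4 s.f.). Final answer: 3.878e+05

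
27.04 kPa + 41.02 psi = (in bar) 3.099. Check: 1 kPa = 1000 Pa, so 27.04 kPa = 27.04 * 1000 = 27040 Pa. 1 psi = 6894.7573 Pa, so 41.02 psi = 41.02 * 6894.7573 = 282822.94 Pa. Sum: 27040 + 282822.94 = 309862.94 Pa. 1 bar = 100000 Pa, so 309862.94 Pa = 309862.94 / 100000 = 3.0986294 bar ≈ 3.099 bar (4 s.f.).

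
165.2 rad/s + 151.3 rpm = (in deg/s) 165.2 rad/s is already in rad/s. 1 rpm = 0.10471976 rad/s, so 151.3 rpm = 151.3 * 0.10471976 = 15.844099 rad/s. Sum: 165.2 + 15.844099 = 181.0441 rad/s. 1 deg/s = 0.017453293 rad/s, so 181.0441 rad/s = 181.0441 / 0.017453293 = 10373.063 deg/s ≈ 1.037e+04 deg/s (4 s.f.). Final answer: 1.037e+04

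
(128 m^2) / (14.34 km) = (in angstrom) 128 m^2 is already in m^2. 1 km = 1000 m, so 14.34 km = 14.34 * 1000 = 14340 m. Combine: 128 m^2 / 14340 m = 0.0089260809 m. 1 angstrom = 1e-10 m, so 0.0089260809 m = 0.0089260809 / 1e-10 = 89260809 angstrom ≈ 8.926e+07 angstrom (4 s.f.). Final answer: 8.926e+07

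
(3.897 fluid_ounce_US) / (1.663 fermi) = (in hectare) 6.93e+06. Check: 1 fluid_ounce_US = 2.957353e-05 m^3, so 3.897 fluid_ounce_US = 3.897 * 2.957353e-05 = 0.00011524804 m^3. 1 fermi = 1e-15 m, so 1.663 fermi = 1.663 * 1e-15 = 1.663e-15 m. Combine: 0.00011524804 m^3 / 1.663e-15 m = 6.930129e+10 m^2. 1 hectare = 10000 m^2, so 6.930129e+10 m^2 = 6.930129e+10 / 10000 = 6930129 hectare ≈ 6.93e+06 hectare (4 s.f.).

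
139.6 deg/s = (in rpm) 23.27. Check: 1 deg/s = 0.017453293 rad/s, so 139.6 deg/s = 139.6 * 0.017453293 = 2.4364796 rad/s. 1 rpm = 0.10471976 rad/s, so 2.4364796 rad/s = 2.4364796 / 0.10471976 = 23.266667 rpm ≈ 23.27 rpm (4 s.f.).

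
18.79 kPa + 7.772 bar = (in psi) 115.4. Check: 1 kPa = 1000 Pa, so 18.79 kPa = 18.79 * 1000 = 18790 Pa. 1 bar = 100000 Pa, so 7.772 bar = 7.772 * 100000 = 777200 Pa. Sum: 18790 + 777200 = 795990 Pa. 1 psi = 6894.7573 Pa, so 795990 Pa = 795990 / 6894.7573 = 115.44859 psi ≈ 115.4 psi (4 s.f.).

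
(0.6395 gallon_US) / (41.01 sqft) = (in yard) 1 gallon_US = 0.0037854118 m^3, so 0.6395 gallon_US = 0.6395 * 0.0037854118 = 0.0024207708 m^3. 1 sqft = 0.09290304 m^2, so 41.01 sqft = 41.01 * 0.09290304 = 3.8099537 m^2. Combine: 0.0024207708 m^3 / 3.8099537 m^2 = 0.00063538065 m. 1 yard = 0.9144 m, so 0.00063538065 m = 0.00063538065 / 0.9144 = 0.00069486073 yard ≈ 0.0006949 yard (4 s.f.). Final answer: 0.0006949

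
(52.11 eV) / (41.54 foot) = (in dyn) 1 eV = 1.6021766e-19 J, so 52.11 eV = 52.11 * 1.6021766e-19 = 8.3489424e-18 J. 1 foot = 0.3048 m, so 41.54 foot = 41.54 * 0.3048 = 12.661392 m. Combine: 8.3489424e-18 J / 12.661392 m = 6.5940162e-19 N. 1 dyn = 1e-05 N, so 6.5940162e-19 N = 6.5940162e-19 / 1e-05 = 6.5940162e-14 dyn ≈ 6.594e-14 dyn (4 s.f.). Final answer: 6.594e-14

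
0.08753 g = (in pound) 1 g = 0.001 kg, so 0.08753 g = 0.08753 * 0.001 = 8.753e-05 kg. 1 pound = 0.45359237 kg, so 8.753e-05 kg = 8.753e-05 / 0.45359237 = 0.00019297062 pound ≈ 0.000193 pound (4 s.f.). Final answer: 0.000193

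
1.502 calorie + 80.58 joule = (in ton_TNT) 2.076e-08. Check: 1 calorie = 4.184 J, so 1.502 calorie = 1.502 * 4.184 = 6.284368 J. 80.58 joule = 80.58 J. Sum: 6.284368 + 80.58 = 86.864368 J. 1 ton_TNT = 4.184e+09 J, so 86.864368 J = 86.864368 / 4.184e+09 = 2.0761082e-08 ton_TNT ≈ 2.076e-08 ton_TNT (4 s.f.).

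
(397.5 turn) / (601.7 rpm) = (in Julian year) 1 turn = 6.2831853 rad, so 397.5 turn = 397.5 * 6.2831853 = 2497.5662 rad. 1 rpm = 0.10471976 rad/s, so 601.7 rpm = 601.7 * 0.10471976 = 63.009877 rad/s. Combine: 2497.5662 rad / 63.009877 rad/s = 39.637693 s. 1 Julian year = 31557600 s, so 39.637693 s = 39.637693 / 31557600 = 1.2560427e-06 Julian year ≈ 1.256e-06 Julian year (4 s.f.). Final answer: 1.256e-06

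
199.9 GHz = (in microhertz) 1.999e+17. Check: 1 GHz = 1e+09 Hz, so 199.9 GHz = 199.9 * 1e+09 = 1.999e+11 Hz. 1 microhertz = 1e-06 Hz, so 1.999e+11 Hz = 1.999e+11 / 1e-06 = 1.999e+17 microhertz.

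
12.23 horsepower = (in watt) 1 horsepower = 745.69987 W, so 12.23 horsepower = 12.23 * 745.69987 = 9119.9094 W. 9119.9094 W = 9119.9094 watt ≈ 9120 watt (4 s.f.). Final answer: 9120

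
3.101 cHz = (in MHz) 1 cHz = 0.01 Hz, so 3.101 cHz = 3.101 * 0.01 = 0.03101 Hz. 1 MHz = 1000000 Hz, so 0.03101 Hz = 0.03101 / 1000000 = 3.101e-08 MHz. Final answer: 3.101e-08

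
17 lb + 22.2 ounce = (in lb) 18.39. Check: 1 lb = 0.45359237 kg, so 17 lb = 17 * 0.45359237 = 7.7110703 kg. 1 ounce = 0.028349523 kg, so 22.2 ounce = 22.2 * 0.028349523 = 0.62935941 kg. Sum: 7.7110703 + 0.62935941 = 8.3404297 kg. 1 lb = 0.45359237 kg, so 8.3404297 kg = 8.3404297 / 0.45359237 = 18.3875 lb ≈ 18.39 lb (4 s.f.).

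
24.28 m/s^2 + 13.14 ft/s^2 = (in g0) 24.28 m/s^2 is already in m/s^2. 1 ft/s^2 = 0.3048 m/s^2, so 13.14 ft/s^2 = 13.14 * 0.3048 = 4.005072 m/s^2. Sum: 24.28 + 4.005072 = 28.285072 m/s^2. 1 g0 = 9.80665 m/s^2, so 28.285072 m/s^2 = 28.285072 / 9.80665 = 2.8842747 g0 ≈ 2.884 g0 (4 s.f.). Final answer: 2.884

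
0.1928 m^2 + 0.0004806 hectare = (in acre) 0.1928 m^2 is already in m^2. 1 hectare = 10000 m^2, so 0.0004806 hectare = 0.0004806 * 10000 = 4.806 m^2. Sum: 0.1928 + 4.806 = 4.9988 m^2. 1 acre = 4046.8564 m^2, so 4.9988 m^2 = 4.9988 / 4046.8564 = 0.0012352304 acre ≈ 0.001235 acre (4 s.f.). Final answer: 0.001235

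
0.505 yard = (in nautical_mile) 0.0002493. Check: 1 yard = 0.9144 m, so 0.505 yard = 0.505 * 0.9144 = 0.461772 m. 1 nautical_mile = 1852 m, so 0.461772 m = 0.461772 / 1852 = 0.00024933693 nautical_mile ≈ 0.0002493 nautical_mile (4 s.f.).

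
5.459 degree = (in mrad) 95.28. Check: 1 degree = 0.017453293 rad, so 5.459 degree = 5.459 * 0.017453293 = 0.095277524 rad. 1 mrad = 0.001 rad, so 0.095277524 rad = 0.095277524 / 0.001 = 95.277524 mrad ≈ 95.28 mrad (4 s.f.).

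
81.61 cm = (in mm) 1 cm = 0.01 m, so 81.61 cm = 81.61 * 0.01 = 0.8161 m. 1 mm = 0.001 m, so 0.8161 m = 0.8161 / 0.001 = 816.1 mm. Final answer: 816.1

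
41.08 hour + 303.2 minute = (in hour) 1 hour = 3600 s, so 41.08 hour = 41.08 * 3600 = 147888 s. 1 minute = 60 s, so 303.2 minute = 303.2 * 60 = 18192 s. Sum: 147888 + 18192 = 166080 s. 1 hour = 3600 s, so 166080 s = 166080 / 3600 = 46.133333 hour ≈ 46.13 hour (4 s.f.). Final answer: 46.13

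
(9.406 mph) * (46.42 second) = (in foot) 640.4. Check: 1 mph = 0.44704 m/s, so 9.406 mph = 9.406 * 0.44704 = 4.2048582 m/s. 46.42 second = 46.42 s. Combine: 4.2048582 m/s * 46.42 s = 195.18952 m. 1 foot = 0.3048 m, so 195.18952 m = 195.18952 / 0.3048 = 640.38556 foot ≈ 640.4 foot (4 s.f.).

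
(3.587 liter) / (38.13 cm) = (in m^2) 0.009407. Check: 1 liter = 0.001 m^3, so 3.587 liter = 3.587 * 0.001 = 0.003587 m^3. 1 cm = 0.01 m, so 38.13 cm = 38.13 * 0.01 = 0.3813 m. Combine: 0.003587 m^3 / 0.3813 m = 0.0094072908 m^2. Result: 0.0094072908 m^2 ≈ 0.009407 m^2 (4 s.f.).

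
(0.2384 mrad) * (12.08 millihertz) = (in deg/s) 0.000165. Check: 1 mrad = 0.001 rad, so 0.2384 mrad = 0.2384 * 0.001 = 0.0002384 rad. 1 millihertz = 0.001 Hz, so 12.08 millihertz = 12.08 * 0.001 = 0.01208 Hz. Combine: 0.0002384 rad * 0.01208 Hz = 2.879872e-06 rad/s. 1 deg/s = 0.017453293 rad/s, so 2.879872e-06 rad/s = 2.879872e-06 / 0.017453293 = 0.00016500451 deg/s ≈ 0.000165 deg/s (4 s.f.).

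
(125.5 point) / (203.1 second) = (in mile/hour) 1 point = 0.00035277778 m, so 125.5 point = 125.5 * 0.00035277778 = 0.044273611 m. 203.1 second = 203.1 s. Combine: 0.044273611 m / 203.1 s = 0.00021798922 m/s. 1 mile/hour = 0.44704 m/s, so 0.00021798922 m/s = 0.00021798922 / 0.44704 = 0.000487628 mile/hour ≈ 0.0004876 mile/hour (4 s.f.). Final answer: 0.0004876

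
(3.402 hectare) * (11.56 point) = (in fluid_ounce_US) 4.691e+06. Check: 1 hectare = 10000 m^2, so 3.402 hectare = 3.402 * 10000 = 34020 m^2. 1 point = 0.00035277778 m, so 11.56 point = 11.56 * 0.00035277778 = 0.0040781111 m. Combine: 34020 m^2 * 0.0040781111 m = 138.73734 m^3. 1 fluid_ounce_US = 2.957353e-05 m^3, so 138.73734 m^3 = 138.73734 / 2.957353e-05 = 4691267.6 fluid_ounce_US ≈ 4.691e+06 fluid_ounce_US (4 s.f.).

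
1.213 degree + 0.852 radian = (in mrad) 873.2. Check: 1 degree = 0.017453293 rad, so 1.213 degree = 1.213 * 0.017453293 = 0.021170844 rad. 0.852 radian = 0.852 rad. Sum: 0.021170844 + 0.852 = 0.87317084 rad. 1 mrad = 0.001 rad, so 0.87317084 rad = 0.87317084 / 0.001 = 873.17084 mrad ≈ 873.2 mrad (4 s.f.).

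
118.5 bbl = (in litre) 1.884e+04. Check: 1 bbl = 0.15898729 m^3, so 118.5 bbl = 118.5 * 0.15898729 = 18.839994 m^3. 1 litre = 0.001 m^3, so 18.839994 m^3 = 18.839994 / 0.001 = 18839.994 litre ≈ 1.884e+04 litre (4 s.f.).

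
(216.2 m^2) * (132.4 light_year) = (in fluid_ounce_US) 9.157e+24. Check: 216.2 m^2 is already in m^2. 1 light_year = 9.4607305e+15 m, so 132.4 light_year = 132.4 * 9.4607305e+15 = 1.2526007e+18 m. Combine: 216.2 m^2 * 1.2526007e+18 m = 2.7081227e+20 m^3. 1 fluid_ounce_US = 2.957353e-05 m^3, so 2.7081227e+20 m^3 = 2.7081227e+20 / 2.957353e-05 = 9.1572524e+24 fluid_ounce_US ≈ 9.157e+24 fluid_ounce_US (4 s.f.).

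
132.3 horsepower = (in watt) 9.866e+04. Check: 1 horsepower = 745.69987 W, so 132.3 horsepower = 132.3 * 745.69987 = 98656.093 W. 98656.093 W = 98656.093 watt ≈ 9.866e+04 watt (4 s.f.).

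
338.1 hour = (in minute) 1 hour = 3600 s, so 338.1 hour = 338.1 * 3600 = 1217160 s. 1 minute = 60 s, so 1217160 s = 1217160 / 60 = 20286 minute ≈ 2.029e+04 minute (4 s.f.). Final answer: 2.029e+04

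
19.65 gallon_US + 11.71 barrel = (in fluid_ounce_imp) 1 gallon_US = 0.0037854118 m^3, so 19.65 gallon_US = 19.65 * 0.0037854118 = 0.074383342 m^3. 1 barrel = 0.15898729 m^3, so 11.71 barrel = 11.71 * 0.15898729 = 1.8617412 m^3. Sum: 0.074383342 + 1.8617412 = 1.9361246 m^3. 1 fluid_ounce_imp = 2.8413063e-05 m^3, so 1.9361246 m^3 = 1.9361246 / 2.8413063e-05 = 68142.058 fluid_ounce_imp ≈ 6.814e+04 fluid_ounce_imp (4 s.f.). Final answer: 6.814e+04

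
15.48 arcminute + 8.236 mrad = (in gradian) 0.811. Check: 1 arcminute = 0.00029088821 rad, so 15.48 arcminute = 15.48 * 0.00029088821 = 0.0045029495 rad. 1 mrad = 0.001 rad, so 8.236 mrad = 8.236 * 0.001 = 0.008236 rad. Sum: 0.0045029495 + 0.008236 = 0.012738949 rad. 1 gradian = 0.015707963 rad, so 0.012738949 rad = 0.012738949 / 0.015707963 = 0.81098671 gradian ≈ 0.811 gradian (4 s.f.).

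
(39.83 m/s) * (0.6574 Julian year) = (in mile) 5.134e+05. Check: 39.83 m/s is already in m/s. 1 Julian year = 31557600 s, so 0.6574 Julian year = 0.6574 * 31557600 = 20745966 s. Combine: 39.83 m/s * 20745966 s = 8.2631184e+08 m. 1 mile = 1609.344 m, so 8.2631184e+08 m = 8.2631184e+08 / 1609.344 = 513446.37 mile ≈ 5.134e+05 mile (4 s.f.).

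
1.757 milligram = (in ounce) 1 milligram = 1e-06 kg, so 1.757 milligram = 1.757 * 1e-06 = 1.757e-06 kg. 1 ounce = 0.028349523 kg, so 1.757e-06 kg = 1.757e-06 / 0.028349523 = 6.1976351e-05 ounce ≈ 6.198e-05 ounce (4 s.f.). Final answer: 6.198e-05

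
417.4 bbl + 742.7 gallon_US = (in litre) 6.917e+04. Check: 1 bbl = 0.15898729 m^3, so 417.4 bbl = 417.4 * 0.15898729 = 66.361297 m^3. 1 gallon_US = 0.0037854118 m^3, so 742.7 gallon_US = 742.7 * 0.0037854118 = 2.8114253 m^3. Sum: 66.361297 + 2.8114253 = 69.172722 m^3. 1 litre = 0.001 m^3, so 69.172722 m^3 = 69.172722 / 0.001 = 69172.722 litre ≈ 6.917e+04 litre (4 s.f.).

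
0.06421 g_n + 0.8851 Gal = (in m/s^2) 1 g_n = 9.80665 m/s^2, so 0.06421 g_n = 0.06421 * 9.80665 = 0.629685 m/s^2. 1 Gal = 0.01 m/s^2, so 0.8851 Gal = 0.8851 * 0.01 = 0.008851 m/s^2. Sum: 0.629685 + 0.008851 = 0.638536 m/s^2. Result: 0.638536 m/s^2 ≈ 0.6385 m/s^2 (4 s.f.). Final answer: 0.6385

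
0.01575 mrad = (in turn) 1 mrad = 0.001 rad, so 0.01575 mrad = 0.01575 * 0.001 = 1.575e-05 rad. 1 turn = 6.2831853 rad, so 1.575e-05 rad = 1.575e-05 / 6.2831853 = 2.5066904e-06 turn ≈ 2.507e-06 turn (4 s.f.). Final answer: 2.507e-06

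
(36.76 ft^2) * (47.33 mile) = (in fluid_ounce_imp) 9.155e+09. Check: 1 ft^2 = 0.09290304 m^2, so 36.76 ft^2 = 36.76 * 0.09290304 = 3.4151158 m^2. 1 mile = 1609.344 m, so 47.33 mile = 47.33 * 1609.344 = 76170.252 m. Combine: 3.4151158 m^2 * 76170.252 m = 260130.23 m^3. 1 fluid_ounce_imp = 2.8413063e-05 m^3, so 260130.23 m^3 = 260130.23 / 2.8413063e-05 = 9.155304e+09 fluid_ounce_imp ≈ 9.155e+09 fluid_ounce_imp (4 s.f.).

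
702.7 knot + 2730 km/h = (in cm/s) 1 knot = 0.51444444 m/s, so 702.7 knot = 702.7 * 0.51444444 = 361.50011 m/s. 1 km/h = 0.27777778 m/s, so 2730 km/h = 2730 * 0.27777778 = 758.33333 m/s. Sum: 361.50011 + 758.33333 = 1119.8334 m/s. 1 cm/s = 0.01 m/s, so 1119.8334 m/s = 1119.8334 / 0.01 = 111983.34 cm/s ≈ 1.12e+05 cm/s (4 s.f.). Final answer: 1.12e+05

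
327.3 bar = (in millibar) 3.273e+05. Check: 1 bar = 100000 Pa, so 327.3 bar = 327.3 * 100000 = 32730000 Pa. 1 millibar = 100 Pa, so 32730000 Pa = 32730000 / 100 = 327300 millibar ≈ 3.273e+05 millibar (4 s.f.).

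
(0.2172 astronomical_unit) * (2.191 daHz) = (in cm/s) 7.119e+13. Check: 1 astronomical_unit = 1.4959787e+11 m, so 0.2172 astronomical_unit = 0.2172 * 1.4959787e+11 = 3.2492658e+10 m. 1 daHz = 10 Hz, so 2.191 daHz = 2.191 * 10 = 21.91 Hz. Combine: 3.2492658e+10 m * 21.91 Hz = 7.1191413e+11 m/s. 1 cm/s = 0.01 m/s, so 7.1191413e+11 m/s = 7.1191413e+11 / 0.01 = 7.1191413e+13 cm/s ≈ 7.119e+13 cm/s (4 s.f.).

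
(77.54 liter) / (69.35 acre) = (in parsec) 8.954e-24. Check: 1 liter = 0.001 m^3, so 77.54 liter = 77.54 * 0.001 = 0.07754 m^3. 1 acre = 4046.8564 m^2, so 69.35 acre = 69.35 * 4046.8564 = 280649.49 m^2. Combine: 0.07754 m^3 / 280649.49 m^2 = 2.7628769e-07 m. 1 parsec = 3.0856776e+16 m, so 2.7628769e-07 m = 2.7628769e-07 / 3.0856776e+16 = 8.9538742e-24 parsec ≈ 8.954e-24 parsec (4 s.f.).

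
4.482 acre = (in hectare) 1.814. Check: 1 acre = 4046.8564 m^2, so 4.482 acre = 4.482 * 4046.8564 = 18138.01 m^2. 1 hectare = 10000 m^2, so 18138.01 m^2 = 18138.01 / 10000 = 1.813801 hectare ≈ 1.814 hectare (4 s.f.).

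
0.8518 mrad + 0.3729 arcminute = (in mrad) 0.9603. Check: 1 mrad = 0.001 rad, so 0.8518 mrad = 0.8518 * 0.001 = 0.0008518 rad. 1 arcminute = 0.00029088821 rad, so 0.3729 arcminute = 0.3729 * 0.00029088821 = 0.00010847221 rad. Sum: 0.0008518 + 0.00010847221 = 0.00096027221 rad. 1 mrad = 0.001 rad, so 0.00096027221 rad = 0.00096027221 / 0.001 = 0.96027221 mrad ≈ 0.9603 mrad (4 s.f.).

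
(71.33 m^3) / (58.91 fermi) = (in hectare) 1.211e+11. Check: 71.33 m^3 is already in m^3. 1 fermi = 1e-15 m, so 58.91 fermi = 58.91 * 1e-15 = 5.891e-14 m. Combine: 71.33 m^3 / 5.891e-14 m = 1.2108301e+15 m^2. 1 hectare = 10000 m^2, so 1.2108301e+15 m^2 = 1.2108301e+15 / 10000 = 1.2108301e+11 hectare ≈ 1.211e+11 hectare (4 s.f.).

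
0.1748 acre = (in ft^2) 1 acre = 4046.8564 m^2, so 0.1748 acre = 0.1748 * 4046.8564 = 707.3905 m^2. 1 ft^2 = 0.09290304 m^2, so 707.3905 m^2 = 707.3905 / 0.09290304 = 7614.288 ft^2 ≈ 7614 ft^2 (4 s.f.). Final answer: 7614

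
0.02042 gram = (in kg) 2.042e-05. Check: 1 gram = 0.001 kg, so 0.02042 gram = 0.02042 * 0.001 = 2.042e-05 kg. Result: 2.042e-05 kg.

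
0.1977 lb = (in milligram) 1 lb = 0.45359237 kg, so 0.1977 lb = 0.1977 * 0.45359237 = 0.089675212 kg. 1 milligram = 1e-06 kg, so 0.089675212 kg = 0.089675212 / 1e-06 = 89675.212 milligram ≈ 8.968e+04 milligram (4 s.f.). Final answer: 8.968e+04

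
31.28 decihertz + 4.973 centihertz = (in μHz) 1 decihertz = 0.1 Hz, so 31.28 decihertz = 31.28 * 0.1 = 3.128 Hz. 1 centihertz = 0.01 Hz, so 4.973 centihertz = 4.973 * 0.01 = 0.04973 Hz. Sum: 3.128 + 0.04973 = 3.17773 Hz. 1 μHz = 1e-06 Hz, so 3.17773 Hz = 3.17773 / 1e-06 = 3177730 μHz ≈ 3.178e+06 μHz (4 s.f.). Final answer: 3.178e+06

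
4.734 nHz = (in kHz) 4.734e-12. Check: 1 nHz = 1e-09 Hz, so 4.734 nHz = 4.734 * 1e-09 = 4.734e-09 Hz. 1 kHz = 1000 Hz, so 4.734e-09 Hz = 4.734e-09 / 1000 = 4.734e-12 kHz.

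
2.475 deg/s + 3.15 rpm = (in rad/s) 1 deg/s = 0.017453293 rad/s, so 2.475 deg/s = 2.475 * 0.017453293 = 0.043196899 rad/s. 1 rpm = 0.10471976 rad/s, so 3.15 rpm = 3.15 * 0.10471976 = 0.32986723 rad/s. Sum: 0.043196899 + 0.32986723 = 0.37306413 rad/s. Result: 0.37306413 rad/s ≈ 0.3731 rad/s (4 s.f.). Final answer: 0.3731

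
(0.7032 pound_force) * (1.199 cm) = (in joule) 0.0375. Check: 1 pound_force = 4.4482216 N, so 0.7032 pound_force = 0.7032 * 4.4482216 = 3.1279894 N. 1 cm = 0.01 m, so 1.199 cm = 1.199 * 0.01 = 0.01199 m. Combine: 3.1279894 N * 0.01199 m = 0.037504593 J. 0.037504593 J = 0.037504593 joule ≈ 0.0375 joule (4 s.f.).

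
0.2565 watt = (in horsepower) 0.2565 watt = 0.2565 W. 1 horsepower = 745.69987 W, so 0.2565 W = 0.2565 / 745.69987 = 0.00034397217 horsepower ≈ 0.000344 horsepower (4 s.f.). Final answer: 0.000344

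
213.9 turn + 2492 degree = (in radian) 1387. Check: 1 turn = 6.2831853 rad, so 213.9 turn = 213.9 * 6.2831853 = 1343.9733 rad. 1 degree = 0.017453293 rad, so 2492 degree = 2492 * 0.017453293 = 43.493605 rad. Sum: 1343.9733 + 43.493605 = 1387.4669 rad. 1387.4669 rad = 1387.4669 radian ≈ 1387 radian (4 s.f.).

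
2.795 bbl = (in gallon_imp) 1 bbl = 0.15898729 m^3, so 2.795 bbl = 2.795 * 0.15898729 = 0.44436949 m^3. 1 gallon_imp = 0.00454609 m^3, so 0.44436949 m^3 = 0.44436949 / 0.00454609 = 97.747623 gallon_imp ≈ 97.75 gallon_imp (4 s.f.). Final answer: 97.75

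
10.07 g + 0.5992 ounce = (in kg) 1 g = 0.001 kg, so 10.07 g = 10.07 * 0.001 = 0.01007 kg. 1 ounce = 0.028349523 kg, so 0.5992 ounce = 0.5992 * 0.028349523 = 0.016987034 kg. Sum: 0.01007 + 0.016987034 = 0.027057034 kg. Result: 0.027057034 kg ≈ 0.02706 kg (4 s.f.). Final answer: 0.02706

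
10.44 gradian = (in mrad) 164. Check: 1 gradian = 0.015707963 rad, so 10.44 gradian = 10.44 * 0.015707963 = 0.16399114 rad. 1 mrad = 0.001 rad, so 0.16399114 rad = 0.16399114 / 0.001 = 163.99114 mrad ≈ 164 mrad (4 s.f.).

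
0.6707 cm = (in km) 1 cm = 0.01 m, so 0.6707 cm = 0.6707 * 0.01 = 0.006707 m. 1 km = 1000 m, so 0.006707 m = 0.006707 / 1000 = 6.707e-06 km. Final answer: 6.707e-06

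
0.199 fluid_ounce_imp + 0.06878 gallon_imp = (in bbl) 1 fluid_ounce_imp = 2.8413063e-05 m^3, so 0.199 fluid_ounce_imp = 0.199 * 2.8413063e-05 = 5.6541994e-06 m^3. 1 gallon_imp = 0.00454609 m^3, so 0.06878 gallon_imp = 0.06878 * 0.00454609 = 0.00031268007 m^3. Sum: 5.6541994e-06 + 0.00031268007 = 0.00031833427 m^3. 1 bbl = 0.15898729 m^3, so 0.00031833427 m^3 = 0.00031833427 / 0.15898729 = 0.0020022623 bbl ≈ 0.002002 bbl (4 s.f.). Final answer: 0.002002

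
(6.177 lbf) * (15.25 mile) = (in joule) 1 lbf = 4.4482216 N, so 6.177 lbf = 6.177 * 4.4482216 = 27.476665 N. 1 mile = 1609.344 m, so 15.25 mile = 15.25 * 1609.344 = 24542.496 m. Combine: 27.476665 N * 24542.496 m = 674345.94 J. 674345.94 J = 674345.94 joule ≈ 6.743e+05 joule (4 s.f.). Final answer: 6.743e+05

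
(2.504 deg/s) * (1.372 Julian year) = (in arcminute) 6.505e+09. Check: 1 deg/s = 0.017453293 rad/s, so 2.504 deg/s = 2.504 * 0.017453293 = 0.043703044 rad/s. 1 Julian year = 31557600 s, so 1.372 Julian year = 1.372 * 31557600 = 43297027 s. Combine: 0.043703044 rad/s * 43297027 s = 1892211.9 rad. 1 arcminute = 0.00029088821 rad, so 1892211.9 rad = 1892211.9 / 0.00029088821 = 6.5049454e+09 arcminute ≈ 6.505e+09 arcminute (4 s.f.).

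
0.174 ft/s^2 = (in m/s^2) 1 ft/s^2 = 0.3048 m/s^2, so 0.174 ft/s^2 = 0.174 * 0.3048 = 0.0530352 m/s^2. Result: 0.0530352 m/s^2 ≈ 0.05304 m/s^2 (4 s.f.). Final answer: 0.05304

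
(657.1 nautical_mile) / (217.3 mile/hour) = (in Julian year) 0.000397. Check: 1 nautical_mile = 1852 m, so 657.1 nautical_mile = 657.1 * 1852 = 1216949.2 m. 1 mile/hour = 0.44704 m/s, so 217.3 mile/hour = 217.3 * 0.44704 = 97.141792 m/s. Combine: 1216949.2 m / 97.141792 m/s = 12527.556 s. 1 Julian year = 31557600 s, so 12527.556 s = 12527.556 / 31557600 = 0.00039697428 Julian year ≈ 0.000397 Julian year (4 s.f.).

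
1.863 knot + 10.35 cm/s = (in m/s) 1.062. Check: 1 knot = 0.51444444 m/s, so 1.863 knot = 1.863 * 0.51444444 = 0.95841 m/s. 1 cm/s = 0.01 m/s, so 10.35 cm/s = 10.35 * 0.01 = 0.1035 m/s. Sum: 0.95841 + 0.1035 = 1.06191 m/s. Result: 1.06191 m/s ≈ 1.062 m/s (4 s.f.).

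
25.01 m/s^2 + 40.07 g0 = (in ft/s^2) 1371. Check: 25.01 m/s^2 is already in m/s^2. 1 g0 = 9.80665 m/s^2, so 40.07 g0 = 40.07 * 9.80665 = 392.95247 m/s^2. Sum: 25.01 + 392.95247 = 417.96247 m/s^2. 1 ft/s^2 = 0.3048 m/s^2, so 417.96247 m/s^2 = 417.96247 / 0.3048 = 1371.2679 ft/s^2 ≈ 1371 ft/s^2 (4 s.f.).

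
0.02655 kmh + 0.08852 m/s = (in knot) 1 kmh = 0.27777778 m/s, so 0.02655 kmh = 0.02655 * 0.27777778 = 0.007375 m/s. 0.08852 m/s is already in m/s. Sum: 0.007375 + 0.08852 = 0.095895 m/s. 1 knot = 0.51444444 m/s, so 0.095895 m/s = 0.095895 / 0.51444444 = 0.18640497 knot ≈ 0.1864 knot (4 s.f.). Final answer: 0.1864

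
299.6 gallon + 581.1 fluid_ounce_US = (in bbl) 1 gallon = 0.0037854118 m^3, so 299.6 gallon = 299.6 * 0.0037854118 = 1.1341094 m^3. 1 fluid_ounce_US = 2.957353e-05 m^3, so 581.1 fluid_ounce_US = 581.1 * 2.957353e-05 = 0.017185178 m^3. Sum: 1.1341094 + 0.017185178 = 1.1512945 m^3. 1 bbl = 0.15898729 m^3, so 1.1512945 m^3 = 1.1512945 / 0.15898729 = 7.2414249 bbl ≈ 7.241 bbl (4 s.f.). Final answer: 7.241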